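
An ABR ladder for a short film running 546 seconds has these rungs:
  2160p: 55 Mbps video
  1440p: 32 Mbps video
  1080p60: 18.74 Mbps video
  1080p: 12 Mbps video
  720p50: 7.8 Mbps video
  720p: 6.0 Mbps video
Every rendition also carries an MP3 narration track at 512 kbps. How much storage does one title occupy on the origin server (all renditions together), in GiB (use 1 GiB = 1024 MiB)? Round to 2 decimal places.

Audio: 512 kbps = 0.512 Mbps.
Sum of rendition bitrates: (55+0.512) + (32+0.512) + (18.74+0.512) + (12+0.512) + (7.8+0.512) + (6.0+0.512) = 134.612 Mbps.
× 546 s = 73,498 Mb = 9,187 MB = 8.556 GiB.

8.56 GiB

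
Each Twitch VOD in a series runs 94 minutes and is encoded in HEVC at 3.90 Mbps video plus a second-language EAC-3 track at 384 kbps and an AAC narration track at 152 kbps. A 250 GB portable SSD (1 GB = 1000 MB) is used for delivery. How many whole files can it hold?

94 min = 5640 s
Audio total: 384 + 152 = 536 kbps = 0.536 Mbps.
Total bitrate: 4.436 Mbps.
Per item: 4.436 Mbps × 5640 s = 25,019 Mb = 3,127 MB.
Capacity: 250 GB = 2,000,000 Mb; 79.94 items → 79 complete.

79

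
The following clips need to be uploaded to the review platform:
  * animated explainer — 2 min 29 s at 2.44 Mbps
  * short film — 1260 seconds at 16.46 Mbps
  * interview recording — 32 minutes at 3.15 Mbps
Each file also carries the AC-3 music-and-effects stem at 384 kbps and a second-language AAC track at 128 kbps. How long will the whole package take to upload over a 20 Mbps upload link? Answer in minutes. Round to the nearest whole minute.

Audio total: 384 + 128 = 512 kbps = 0.512 Mbps.
animated explainer: 2.952 Mbps × 149 s = 439.8 Mb
short film: 16.972 Mbps × 1260 s = 21384.7 Mb
interview recording: 3.662 Mbps × 1920 s = 7031.0 Mb
Total: 28855.6 Mb = 3607.0 MB.
At 20 Mbps: 28855.6 / 20 = 1443 s ≈ 24 minutes.

24 minutes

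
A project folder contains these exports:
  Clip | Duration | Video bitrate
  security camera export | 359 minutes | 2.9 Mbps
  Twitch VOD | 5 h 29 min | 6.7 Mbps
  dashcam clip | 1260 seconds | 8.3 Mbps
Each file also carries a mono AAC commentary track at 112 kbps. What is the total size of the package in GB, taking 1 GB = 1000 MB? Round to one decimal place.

26.2 GB

Audio: 112 kbps = 0.112 Mbps.
security camera export: 3.012 Mbps × 21540 s = 64878.5 Mb
Twitch VOD: 6.812 Mbps × 19740 s = 134468.9 Mb
dashcam clip: 8.412 Mbps × 1260 s = 10599.1 Mb
Total: 209946.5 Mb = 26243.3 MB.
= 26.24 GB.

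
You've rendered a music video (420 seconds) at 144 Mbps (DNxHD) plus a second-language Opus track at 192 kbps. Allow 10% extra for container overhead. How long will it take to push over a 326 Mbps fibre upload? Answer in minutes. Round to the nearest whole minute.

Audio: 192 kbps = 0.192 Mbps.
Total bitrate: 144.192 Mbps.
File: 144.192 Mbps × 420 s = 60560.6 Mb.
With 10% container overhead: ×1.10. → 66616.7 Mb.
At 326 Mbps: 66616.7 / 326 = 204.3 s ≈ 3.41 minutes.

3 minutes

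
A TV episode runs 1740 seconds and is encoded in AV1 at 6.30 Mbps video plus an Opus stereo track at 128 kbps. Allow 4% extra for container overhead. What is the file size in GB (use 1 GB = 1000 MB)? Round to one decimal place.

Audio: 128 kbps = 0.128 Mbps.
Total bitrate: 6.30 + 0.128 = 6.428 Mbps.
Stream data: 6.428 Mbps × 1740 s = 11184.7 Mb.
With 4% container overhead: ×1.04.
11,632 Mb ÷ 8 = 1,454 MB → 1.454 GB.

1.5 GB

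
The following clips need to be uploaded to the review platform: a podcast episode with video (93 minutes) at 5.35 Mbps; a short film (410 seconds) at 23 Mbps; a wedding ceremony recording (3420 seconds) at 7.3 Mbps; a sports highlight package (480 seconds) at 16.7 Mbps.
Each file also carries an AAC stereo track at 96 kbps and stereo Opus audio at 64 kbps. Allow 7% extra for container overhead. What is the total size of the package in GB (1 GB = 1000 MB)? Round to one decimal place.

Audio total: 96 + 64 = 160 kbps = 0.160 Mbps.
podcast episode with video: 5.510 Mbps × 5580 s × 1.07 = 32898.0 Mb
short film: 23.160 Mbps × 410 s × 1.07 = 10160.3 Mb
wedding ceremony recording: 7.460 Mbps × 3420 s × 1.07 = 27299.1 Mb
sports highlight package: 16.860 Mbps × 480 s × 1.07 = 8659.3 Mb
Total: 79016.7 Mb = 9877.1 MB.
= 9.877 GB.

9.9 GB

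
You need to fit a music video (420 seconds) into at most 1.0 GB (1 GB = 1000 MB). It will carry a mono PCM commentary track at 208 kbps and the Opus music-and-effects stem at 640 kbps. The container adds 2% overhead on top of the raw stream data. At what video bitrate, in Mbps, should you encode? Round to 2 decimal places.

17.83 Mbps

Budget: 1.0 GB = 8000.0 Mb.
Stream payload after overhead: 8000.0 / 1.02 = 7843.1 Mb.
Total bitrate budget: 7843.1 Mb / 420 s = 18.674 Mbps.
Audio total: 208 + 640 = 848 kbps = 0.848 Mbps.
Video: 18.674 − 0.848 = 17.826 Mbps.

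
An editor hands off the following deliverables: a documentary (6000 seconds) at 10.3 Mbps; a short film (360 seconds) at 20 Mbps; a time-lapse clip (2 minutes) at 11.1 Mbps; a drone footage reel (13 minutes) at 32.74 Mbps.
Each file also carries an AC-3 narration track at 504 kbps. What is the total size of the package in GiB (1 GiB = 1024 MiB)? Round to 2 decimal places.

11.59 GiB

Audio: 504 kbps = 0.504 Mbps.
documentary: 10.804 Mbps × 6000 s = 64824.0 Mb
short film: 20.504 Mbps × 360 s = 7381.4 Mb
time-lapse clip: 11.604 Mbps × 120 s = 1392.5 Mb
drone footage reel: 33.244 Mbps × 780 s = 25930.3 Mb
Total: 99528.2 Mb = 12441.0 MB.
= 11.59 GiB.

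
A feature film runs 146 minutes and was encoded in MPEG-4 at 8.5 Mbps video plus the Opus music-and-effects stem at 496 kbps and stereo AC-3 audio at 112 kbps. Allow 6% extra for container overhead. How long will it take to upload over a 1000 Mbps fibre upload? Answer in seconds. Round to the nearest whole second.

146 min = 8760 s
Audio total: 496 + 112 = 608 kbps = 0.608 Mbps.
Total bitrate: 9.108 Mbps.
File: 9.108 Mbps × 8760 s = 79786.1 Mb.
With 6% container overhead: ×1.06. → 84573.2 Mb.
At 1000 Mbps: 84573.2 / 1000 = 84.6 s ≈ 84.6 seconds.

85 seconds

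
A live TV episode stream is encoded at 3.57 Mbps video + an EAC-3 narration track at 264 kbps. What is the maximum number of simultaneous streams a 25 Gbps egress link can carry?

6520

Audio: 264 kbps = 0.264 Mbps.
Per-viewer media rate: 3.834 Mbps.
25 Gbps = 25,000 Mbps; 25,000 / 3.834 = 6520.61 → 6520 viewers.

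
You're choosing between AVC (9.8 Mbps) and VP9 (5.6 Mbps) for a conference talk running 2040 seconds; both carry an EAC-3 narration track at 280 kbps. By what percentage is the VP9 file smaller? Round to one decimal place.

41.7%

Audio: 280 kbps = 0.280 Mbps.
AVC: 10.080 Mbps × 2040 s = 20563.2 Mb = 2.394 GiB.
VP9: 5.880 Mbps × 2040 s = 11995.2 Mb = 1.396 GiB.
Reduction: (1 − 1.396/2.394) × 100 = 41.67%.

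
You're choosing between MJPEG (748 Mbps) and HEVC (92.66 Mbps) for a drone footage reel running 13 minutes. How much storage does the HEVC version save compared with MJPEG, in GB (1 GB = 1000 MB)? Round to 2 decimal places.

63.90 GB

13 min = 780 s
MJPEG: 748.000 Mbps × 780 s = 583440.0 Mb = 72.930 GB.
HEVC: 92.660 Mbps × 780 s = 72274.8 Mb = 9.034 GB.
Saving: 72.930 − 9.034 = 63.896 GB.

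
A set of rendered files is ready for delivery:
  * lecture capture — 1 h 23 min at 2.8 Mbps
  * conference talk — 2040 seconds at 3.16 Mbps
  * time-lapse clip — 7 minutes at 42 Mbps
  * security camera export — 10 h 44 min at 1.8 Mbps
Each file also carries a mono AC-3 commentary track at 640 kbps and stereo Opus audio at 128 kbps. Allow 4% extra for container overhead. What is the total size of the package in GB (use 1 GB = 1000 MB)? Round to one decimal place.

18.6 GB

Audio total: 640 + 128 = 768 kbps = 0.768 Mbps.
lecture capture: 3.568 Mbps × 4980 s × 1.04 = 18479.4 Mb
conference talk: 3.928 Mbps × 2040 s × 1.04 = 8333.6 Mb
time-lapse clip: 42.768 Mbps × 420 s × 1.04 = 18681.1 Mb
security camera export: 2.568 Mbps × 38640 s × 1.04 = 103196.6 Mb
Total: 148690.7 Mb = 18586.3 MB.
= 18.59 GB.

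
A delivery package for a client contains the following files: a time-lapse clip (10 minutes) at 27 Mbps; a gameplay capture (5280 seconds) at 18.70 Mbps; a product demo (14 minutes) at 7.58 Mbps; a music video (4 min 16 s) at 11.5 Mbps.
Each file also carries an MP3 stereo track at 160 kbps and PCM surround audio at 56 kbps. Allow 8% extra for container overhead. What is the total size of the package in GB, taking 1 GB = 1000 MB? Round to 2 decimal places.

Audio total: 160 + 56 = 216 kbps = 0.216 Mbps.
time-lapse clip: 27.216 Mbps × 600 s × 1.08 = 17636.0 Mb
gameplay capture: 18.916 Mbps × 5280 s × 1.08 = 107866.6 Mb
product demo: 7.796 Mbps × 840 s × 1.08 = 7072.5 Mb
music video: 11.716 Mbps × 256 s × 1.08 = 3239.2 Mb
Total: 135814.3 Mb = 16976.8 MB.
= 16.98 GB.

16.98 GB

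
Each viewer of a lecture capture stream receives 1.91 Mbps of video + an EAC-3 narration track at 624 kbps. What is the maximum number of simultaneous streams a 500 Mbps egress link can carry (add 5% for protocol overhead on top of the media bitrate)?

Audio: 624 kbps = 0.624 Mbps.
Per-viewer media rate: 2.534 Mbps.
On the wire with 5% overhead: 2.661 Mbps.
500 Mbps = 500.0 Mbps; 500.0 / 2.661 = 187.92 → 187 viewers.

187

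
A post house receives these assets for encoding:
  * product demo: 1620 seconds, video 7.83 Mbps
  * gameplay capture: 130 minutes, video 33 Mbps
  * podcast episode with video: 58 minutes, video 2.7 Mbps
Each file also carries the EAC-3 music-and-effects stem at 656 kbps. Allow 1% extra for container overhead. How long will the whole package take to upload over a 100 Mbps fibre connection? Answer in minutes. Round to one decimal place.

48.5 minutes

Audio: 656 kbps = 0.656 Mbps.
product demo: 8.486 Mbps × 1620 s × 1.01 = 13884.8 Mb
gameplay capture: 33.656 Mbps × 7800 s × 1.01 = 265142.0 Mb
podcast episode with video: 3.356 Mbps × 3480 s × 1.01 = 11795.7 Mb
Total: 290822.4 Mb = 36352.8 MB.
At 100 Mbps: 290822.4 / 100 = 2908 s ≈ 48.5 minutes.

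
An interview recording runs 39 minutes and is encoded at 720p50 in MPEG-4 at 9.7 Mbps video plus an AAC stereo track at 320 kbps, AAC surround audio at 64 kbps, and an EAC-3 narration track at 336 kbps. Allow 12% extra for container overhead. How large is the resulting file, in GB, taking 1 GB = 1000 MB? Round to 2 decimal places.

39 min = 2340 s
Audio total: 320 + 64 + 336 = 720 kbps = 0.720 Mbps.
Total bitrate: 9.7 + 0.720 = 10.420 Mbps.
Stream data: 10.420 Mbps × 2340 s = 24382.8 Mb.
With 12% container overhead: ×1.12.
27,309 Mb ÷ 8 = 3,414 MB → 3.414 GB.

3.41 GB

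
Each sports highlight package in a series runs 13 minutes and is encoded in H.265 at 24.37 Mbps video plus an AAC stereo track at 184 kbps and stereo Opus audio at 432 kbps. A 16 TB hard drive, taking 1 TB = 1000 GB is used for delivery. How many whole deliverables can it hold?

13 min = 780 s
Audio total: 184 + 432 = 616 kbps = 0.616 Mbps.
Total bitrate: 24.986 Mbps.
Per item: 24.986 Mbps × 780 s = 19,489 Mb = 2,436 MB.
Capacity: 16 TB = 128,000,000 Mb; 6567.78 items → 6567 complete.

6567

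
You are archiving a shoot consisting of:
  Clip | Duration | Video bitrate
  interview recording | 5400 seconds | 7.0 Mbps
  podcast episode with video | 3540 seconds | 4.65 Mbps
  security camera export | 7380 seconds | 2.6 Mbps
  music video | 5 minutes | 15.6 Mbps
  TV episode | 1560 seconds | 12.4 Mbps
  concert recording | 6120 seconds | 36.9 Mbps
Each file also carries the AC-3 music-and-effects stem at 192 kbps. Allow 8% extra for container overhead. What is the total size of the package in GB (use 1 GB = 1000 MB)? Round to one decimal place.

Audio: 192 kbps = 0.192 Mbps.
interview recording: 7.192 Mbps × 5400 s × 1.08 = 41943.7 Mb
podcast episode with video: 4.842 Mbps × 3540 s × 1.08 = 18511.9 Mb
security camera export: 2.792 Mbps × 7380 s × 1.08 = 22253.4 Mb
music video: 15.792 Mbps × 300 s × 1.08 = 5116.6 Mb
TV episode: 12.592 Mbps × 1560 s × 1.08 = 21215.0 Mb
concert recording: 37.092 Mbps × 6120 s × 1.08 = 245163.3 Mb
Total: 354203.9 Mb = 44275.5 MB.
= 44.28 GB.

44.3 GB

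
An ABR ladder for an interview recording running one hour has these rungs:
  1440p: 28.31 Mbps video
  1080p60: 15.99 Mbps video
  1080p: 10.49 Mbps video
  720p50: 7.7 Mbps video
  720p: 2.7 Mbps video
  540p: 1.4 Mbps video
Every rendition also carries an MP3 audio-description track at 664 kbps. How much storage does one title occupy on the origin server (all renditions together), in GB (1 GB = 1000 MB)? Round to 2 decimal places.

31.76 GB

1 h = 3600 s
Audio: 664 kbps = 0.664 Mbps.
Sum of rendition bitrates: (28.31+0.664) + (15.99+0.664) + (10.49+0.664) + (7.7+0.664) + (2.7+0.664) + (1.4+0.664) = 70.574 Mbps.
× 3600 s = 254,066 Mb = 31,758 MB = 31.76 GB.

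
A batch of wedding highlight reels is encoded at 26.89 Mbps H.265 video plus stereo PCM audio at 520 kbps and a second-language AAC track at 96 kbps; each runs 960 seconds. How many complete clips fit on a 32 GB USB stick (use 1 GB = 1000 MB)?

Audio total: 520 + 96 = 616 kbps = 0.616 Mbps.
Total bitrate: 27.506 Mbps.
Per item: 27.506 Mbps × 960 s = 26,406 Mb = 3,301 MB.
Capacity: 32 GB = 256,000 Mb; 9.69 items → 9 complete.

9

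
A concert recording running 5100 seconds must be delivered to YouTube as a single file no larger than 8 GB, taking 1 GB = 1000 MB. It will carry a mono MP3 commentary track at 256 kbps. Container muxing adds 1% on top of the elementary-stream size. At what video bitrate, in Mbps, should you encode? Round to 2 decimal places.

Budget: 8 GB = 64000.0 Mb.
Stream payload after overhead: 64000.0 / 1.01 = 63366.3 Mb.
Total bitrate budget: 63366.3 Mb / 5100 s = 12.425 Mbps.
Audio: 256 kbps = 0.256 Mbps.
Video: 12.425 − 0.256 = 12.169 Mbps.

12.17 Mbps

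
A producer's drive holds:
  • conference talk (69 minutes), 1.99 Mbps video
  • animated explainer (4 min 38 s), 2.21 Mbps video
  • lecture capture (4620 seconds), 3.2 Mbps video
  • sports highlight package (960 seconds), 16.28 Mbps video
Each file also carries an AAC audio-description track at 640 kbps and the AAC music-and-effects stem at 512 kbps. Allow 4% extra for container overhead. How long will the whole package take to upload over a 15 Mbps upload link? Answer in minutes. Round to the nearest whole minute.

59 minutes

Audio total: 640 + 512 = 1152 kbps = 1.152 Mbps.
conference talk: 3.142 Mbps × 4140 s × 1.04 = 13528.2 Mb
animated explainer: 3.362 Mbps × 278 s × 1.04 = 972.0 Mb
lecture capture: 4.352 Mbps × 4620 s × 1.04 = 20910.5 Mb
sports highlight package: 17.432 Mbps × 960 s × 1.04 = 17404.1 Mb
Total: 52814.8 Mb = 6601.9 MB.
At 15 Mbps: 52814.8 / 15 = 3521 s ≈ 58.7 minutes.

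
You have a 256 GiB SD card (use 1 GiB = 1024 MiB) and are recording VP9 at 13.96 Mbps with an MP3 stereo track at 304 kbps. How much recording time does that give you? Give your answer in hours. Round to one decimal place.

Audio: 304 kbps = 0.304 Mbps.
Total bitrate: 13.96 + 0.304 = 14.264 Mbps.
Capacity: 256 GiB = 2,199,023 Mb.
Recording time: 2,199,023 / 14.264 = 154,166 s ≈ 42.8 hours.

42.8 hours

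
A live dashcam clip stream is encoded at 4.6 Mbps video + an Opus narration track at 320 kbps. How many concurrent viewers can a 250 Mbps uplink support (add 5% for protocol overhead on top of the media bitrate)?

Audio: 320 kbps = 0.320 Mbps.
Per-viewer media rate: 4.920 Mbps.
On the wire with 5% overhead: 5.166 Mbps.
250 Mbps = 250.0 Mbps; 250.0 / 5.166 = 48.39 → 48 viewers.

48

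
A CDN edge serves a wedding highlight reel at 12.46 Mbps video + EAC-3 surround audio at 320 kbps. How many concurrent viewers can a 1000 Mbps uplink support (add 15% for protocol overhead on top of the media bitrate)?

Audio: 320 kbps = 0.320 Mbps.
Per-viewer media rate: 12.780 Mbps.
On the wire with 15% overhead: 14.697 Mbps.
1000 Mbps = 1,000 Mbps; 1,000 / 14.697 = 68.04 → 68 viewers.

68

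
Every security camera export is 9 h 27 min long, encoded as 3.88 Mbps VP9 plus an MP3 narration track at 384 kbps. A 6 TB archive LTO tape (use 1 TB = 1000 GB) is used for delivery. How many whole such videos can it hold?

330

9 h 27 min = 567 min = 34020 s
Audio: 384 kbps = 0.384 Mbps.
Total bitrate: 4.264 Mbps.
Per item: 4.264 Mbps × 34020 s = 145,061 Mb = 18,133 MB.
Capacity: 6 TB = 48,000,000 Mb; 330.89 items → 330 complete.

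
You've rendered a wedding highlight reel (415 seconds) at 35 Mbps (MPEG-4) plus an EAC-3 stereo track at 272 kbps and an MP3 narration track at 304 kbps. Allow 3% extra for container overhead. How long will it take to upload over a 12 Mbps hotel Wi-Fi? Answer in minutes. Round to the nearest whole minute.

Audio total: 272 + 304 = 576 kbps = 0.576 Mbps.
Total bitrate: 35.576 Mbps.
File: 35.576 Mbps × 415 s = 14764.0 Mb.
With 3% container overhead: ×1.03. → 15207.0 Mb.
At 12 Mbps: 15207.0 / 12 = 1267.2 s ≈ 21.1 minutes.

21 minutes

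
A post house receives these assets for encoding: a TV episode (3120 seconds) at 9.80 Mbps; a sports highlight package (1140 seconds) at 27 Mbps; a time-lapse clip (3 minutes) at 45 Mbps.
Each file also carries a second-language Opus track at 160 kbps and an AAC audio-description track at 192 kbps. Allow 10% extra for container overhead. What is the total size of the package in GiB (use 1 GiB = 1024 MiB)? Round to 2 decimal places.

Audio total: 160 + 192 = 352 kbps = 0.352 Mbps.
TV episode: 10.152 Mbps × 3120 s × 1.10 = 34841.7 Mb
sports highlight package: 27.352 Mbps × 1140 s × 1.10 = 34299.4 Mb
time-lapse clip: 45.352 Mbps × 180 s × 1.10 = 8979.7 Mb
Total: 78120.8 Mb = 9765.1 MB.
= 9.094 GiB.

9.09 GiB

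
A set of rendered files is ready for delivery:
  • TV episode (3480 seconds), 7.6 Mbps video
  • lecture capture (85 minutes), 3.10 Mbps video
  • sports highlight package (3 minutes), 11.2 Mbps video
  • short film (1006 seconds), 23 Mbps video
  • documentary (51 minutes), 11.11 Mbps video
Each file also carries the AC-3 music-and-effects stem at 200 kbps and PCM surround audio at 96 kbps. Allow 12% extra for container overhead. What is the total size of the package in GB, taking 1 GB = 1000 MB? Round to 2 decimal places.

14.73 GB

Audio total: 200 + 96 = 296 kbps = 0.296 Mbps.
TV episode: 7.896 Mbps × 3480 s × 1.12 = 30775.4 Mb
lecture capture: 3.396 Mbps × 5100 s × 1.12 = 19398.0 Mb
sports highlight package: 11.496 Mbps × 180 s × 1.12 = 2317.6 Mb
short film: 23.296 Mbps × 1006 s × 1.12 = 26248.1 Mb
documentary: 11.406 Mbps × 3060 s × 1.12 = 39090.6 Mb
Total: 117829.7 Mb = 14728.7 MB.
= 14.73 GB.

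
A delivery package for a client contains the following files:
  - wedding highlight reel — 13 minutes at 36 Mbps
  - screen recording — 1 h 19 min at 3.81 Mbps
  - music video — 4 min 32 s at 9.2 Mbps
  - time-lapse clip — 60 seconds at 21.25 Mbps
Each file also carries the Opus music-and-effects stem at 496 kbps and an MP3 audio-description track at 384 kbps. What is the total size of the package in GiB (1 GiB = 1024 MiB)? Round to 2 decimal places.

Audio total: 496 + 384 = 880 kbps = 0.880 Mbps.
wedding highlight reel: 36.880 Mbps × 780 s = 28766.4 Mb
screen recording: 4.690 Mbps × 4740 s = 22230.6 Mb
music video: 10.080 Mbps × 272 s = 2741.8 Mb
time-lapse clip: 22.130 Mbps × 60 s = 1327.8 Mb
Total: 55066.6 Mb = 6883.3 MB.
= 6.411 GiB.

6.41 GiB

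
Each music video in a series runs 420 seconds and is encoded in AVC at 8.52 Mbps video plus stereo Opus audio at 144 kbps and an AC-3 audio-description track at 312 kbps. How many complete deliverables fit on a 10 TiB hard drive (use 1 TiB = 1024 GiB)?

Audio total: 144 + 312 = 456 kbps = 0.456 Mbps.
Total bitrate: 8.976 Mbps.
Per item: 8.976 Mbps × 420 s = 3,770 Mb = 471.2 MB.
Capacity: 10 TiB = 87,960,930 Mb; 23332.31 items → 23332 complete.

23332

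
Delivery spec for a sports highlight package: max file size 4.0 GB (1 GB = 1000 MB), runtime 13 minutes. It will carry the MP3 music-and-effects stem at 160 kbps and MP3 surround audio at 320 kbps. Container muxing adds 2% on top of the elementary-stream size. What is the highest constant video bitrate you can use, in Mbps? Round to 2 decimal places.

39.74 Mbps

Budget: 4.0 GB = 32000.0 Mb.
Stream payload after overhead: 32000.0 / 1.02 = 31372.5 Mb.
13 min = 780 s
Total bitrate budget: 31372.5 Mb / 780 s = 40.221 Mbps.
Audio total: 160 + 320 = 480 kbps = 0.480 Mbps.
Video: 40.221 − 0.480 = 39.741 Mbps.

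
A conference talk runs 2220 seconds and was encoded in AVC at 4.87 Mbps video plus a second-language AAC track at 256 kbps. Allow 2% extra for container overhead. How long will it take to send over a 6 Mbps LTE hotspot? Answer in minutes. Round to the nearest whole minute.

32 minutes

Audio: 256 kbps = 0.256 Mbps.
Total bitrate: 5.126 Mbps.
File: 5.126 Mbps × 2220 s = 11379.7 Mb.
With 2% container overhead: ×1.02. → 11607.3 Mb.
At 6 Mbps: 11607.3 / 6 = 1934.6 s ≈ 32.2 minutes.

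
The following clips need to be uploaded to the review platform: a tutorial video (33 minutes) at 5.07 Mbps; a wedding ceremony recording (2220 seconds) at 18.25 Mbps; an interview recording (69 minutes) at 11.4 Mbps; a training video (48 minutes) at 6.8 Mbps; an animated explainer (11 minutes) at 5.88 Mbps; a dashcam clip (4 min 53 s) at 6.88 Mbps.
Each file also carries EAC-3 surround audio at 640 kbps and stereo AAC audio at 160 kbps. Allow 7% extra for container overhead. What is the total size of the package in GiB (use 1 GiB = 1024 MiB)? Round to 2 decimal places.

16.56 GiB

Audio total: 640 + 160 = 800 kbps = 0.800 Mbps.
tutorial video: 5.870 Mbps × 1980 s × 1.07 = 12436.2 Mb
wedding ceremony recording: 19.050 Mbps × 2220 s × 1.07 = 45251.4 Mb
interview recording: 12.200 Mbps × 4140 s × 1.07 = 54043.6 Mb
training video: 7.600 Mbps × 2880 s × 1.07 = 23420.2 Mb
animated explainer: 6.680 Mbps × 660 s × 1.07 = 4717.4 Mb
dashcam clip: 7.680 Mbps × 293 s × 1.07 = 2407.8 Mb
Total: 142276.4 Mb = 17784.6 MB.
= 16.56 GiB.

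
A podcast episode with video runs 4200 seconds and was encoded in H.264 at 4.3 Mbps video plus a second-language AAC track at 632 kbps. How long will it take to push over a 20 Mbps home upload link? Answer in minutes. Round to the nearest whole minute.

17 minutes

Audio: 632 kbps = 0.632 Mbps.
Total bitrate: 4.932 Mbps.
File: 4.932 Mbps × 4200 s = 20714.4 Mb.
At 20 Mbps: 20714.4 / 20 = 1035.7 s ≈ 17.3 minutes.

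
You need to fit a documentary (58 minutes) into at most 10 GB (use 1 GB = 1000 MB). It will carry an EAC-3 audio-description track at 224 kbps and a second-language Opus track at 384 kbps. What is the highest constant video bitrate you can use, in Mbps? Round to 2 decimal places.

22.38 Mbps

Budget: 10 GB = 80000.0 Mb.
58 min = 3480 s
Total bitrate budget: 80000.0 Mb / 3480 s = 22.989 Mbps.
Audio total: 224 + 384 = 608 kbps = 0.608 Mbps.
Video: 22.989 − 0.608 = 22.381 Mbps.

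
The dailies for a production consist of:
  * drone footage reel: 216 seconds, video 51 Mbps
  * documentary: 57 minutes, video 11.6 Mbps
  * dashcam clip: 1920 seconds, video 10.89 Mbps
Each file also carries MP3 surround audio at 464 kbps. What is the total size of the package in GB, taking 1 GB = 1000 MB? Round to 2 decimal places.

9.27 GB

Audio: 464 kbps = 0.464 Mbps.
drone footage reel: 51.464 Mbps × 216 s = 11116.2 Mb
documentary: 12.064 Mbps × 3420 s = 41258.9 Mb
dashcam clip: 11.354 Mbps × 1920 s = 21799.7 Mb
Total: 74174.8 Mb = 9271.8 MB.
= 9.272 GB.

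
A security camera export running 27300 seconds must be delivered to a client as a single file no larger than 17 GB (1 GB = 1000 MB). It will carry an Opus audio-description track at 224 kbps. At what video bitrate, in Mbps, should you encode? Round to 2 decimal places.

Budget: 17 GB = 136000.0 Mb.
Total bitrate budget: 136000.0 Mb / 27300 s = 4.982 Mbps.
Audio: 224 kbps = 0.224 Mbps.
Video: 4.982 − 0.224 = 4.758 Mbps.

4.76 Mbps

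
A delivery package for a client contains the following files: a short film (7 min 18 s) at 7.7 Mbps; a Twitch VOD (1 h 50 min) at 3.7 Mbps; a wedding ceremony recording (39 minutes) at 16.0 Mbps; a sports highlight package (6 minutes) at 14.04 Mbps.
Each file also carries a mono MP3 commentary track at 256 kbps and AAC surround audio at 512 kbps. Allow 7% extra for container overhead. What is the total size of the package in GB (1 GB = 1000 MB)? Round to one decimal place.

Audio total: 256 + 512 = 768 kbps = 0.768 Mbps.
short film: 8.468 Mbps × 438 s × 1.07 = 3968.6 Mb
Twitch VOD: 4.468 Mbps × 6600 s × 1.07 = 31553.0 Mb
wedding ceremony recording: 16.768 Mbps × 2340 s × 1.07 = 41983.7 Mb
sports highlight package: 14.808 Mbps × 360 s × 1.07 = 5704.0 Mb
Total: 83209.4 Mb = 10401.2 MB.
= 10.40 GB.

10.4 GB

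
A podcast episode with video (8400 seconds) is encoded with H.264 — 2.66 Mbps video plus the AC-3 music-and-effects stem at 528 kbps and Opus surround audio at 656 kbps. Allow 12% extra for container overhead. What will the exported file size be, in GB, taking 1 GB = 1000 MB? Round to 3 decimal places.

Audio total: 528 + 656 = 1184 kbps = 1.184 Mbps.
Total bitrate: 2.66 + 1.184 = 3.844 Mbps.
Stream data: 3.844 Mbps × 8400 s = 32289.6 Mb.
With 12% container overhead: ×1.12.
36,164 Mb ÷ 8 = 4,521 MB → 4.521 GB.

4.521 GB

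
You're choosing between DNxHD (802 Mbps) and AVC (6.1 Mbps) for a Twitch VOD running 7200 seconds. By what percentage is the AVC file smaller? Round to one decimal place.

DNxHD: 802.000 Mbps × 7200 s = 5774400.0 Mb = 721.800 GB.
AVC: 6.100 Mbps × 7200 s = 43920.0 Mb = 5.490 GB.
Reduction: (1 − 5.490/721.800) × 100 = 99.24%.

99.2%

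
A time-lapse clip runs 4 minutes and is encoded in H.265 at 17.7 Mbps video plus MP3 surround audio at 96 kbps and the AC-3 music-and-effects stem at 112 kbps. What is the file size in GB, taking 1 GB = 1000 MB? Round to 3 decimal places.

4 min = 240 s
Audio total: 96 + 112 = 208 kbps = 0.208 Mbps.
Total bitrate: 17.7 + 0.208 = 17.908 Mbps.
Stream data: 17.908 Mbps × 240 s = 4297.9 Mb.
4,298 Mb ÷ 8 = 537.2 MB → 0.5372 GB.

0.537 GB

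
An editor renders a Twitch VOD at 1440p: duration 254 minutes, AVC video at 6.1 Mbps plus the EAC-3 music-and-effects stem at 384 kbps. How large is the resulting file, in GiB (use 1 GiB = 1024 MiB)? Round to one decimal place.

254 min = 15240 s
Audio: 384 kbps = 0.384 Mbps.
Total bitrate: 6.1 + 0.384 = 6.484 Mbps.
Stream data: 6.484 Mbps × 15240 s = 98816.2 Mb.
98,816 Mb = 12,352,020,000 bytes ÷ 1,073,741,824 = 11.50 GiB.

11.5 GiB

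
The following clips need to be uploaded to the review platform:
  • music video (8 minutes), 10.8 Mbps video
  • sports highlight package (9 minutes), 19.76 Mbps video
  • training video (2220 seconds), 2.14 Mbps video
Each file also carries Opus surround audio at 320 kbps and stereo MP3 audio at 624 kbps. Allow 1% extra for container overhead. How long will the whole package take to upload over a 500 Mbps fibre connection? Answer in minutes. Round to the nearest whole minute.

1 minutes

Audio total: 320 + 624 = 944 kbps = 0.944 Mbps.
music video: 11.744 Mbps × 480 s × 1.01 = 5693.5 Mb
sports highlight package: 20.704 Mbps × 540 s × 1.01 = 11292.0 Mb
training video: 3.084 Mbps × 2220 s × 1.01 = 6914.9 Mb
Total: 23900.4 Mb = 2987.5 MB.
At 500 Mbps: 23900.4 / 500 = 48 s ≈ 0.797 minutes.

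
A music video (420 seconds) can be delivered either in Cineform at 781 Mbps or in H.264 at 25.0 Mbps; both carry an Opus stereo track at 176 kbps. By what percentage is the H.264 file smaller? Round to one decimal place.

Audio: 176 kbps = 0.176 Mbps.
Cineform: 781.176 Mbps × 420 s = 328093.9 Mb = 38.195 GiB.
H.264: 25.176 Mbps × 420 s = 10573.9 Mb = 1.231 GiB.
Reduction: (1 − 1.231/38.195) × 100 = 96.78%.

96.8%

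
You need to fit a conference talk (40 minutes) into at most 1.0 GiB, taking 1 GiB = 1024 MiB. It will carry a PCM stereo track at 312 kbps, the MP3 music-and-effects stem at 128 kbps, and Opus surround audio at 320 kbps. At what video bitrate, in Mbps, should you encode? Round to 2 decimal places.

Budget: 1.0 GiB = 8589.9 Mb.
40 min = 2400 s
Total bitrate budget: 8589.9 Mb / 2400 s = 3.579 Mbps.
Audio total: 312 + 128 + 320 = 760 kbps = 0.760 Mbps.
Video: 3.579 − 0.760 = 2.819 Mbps.

2.82 Mbps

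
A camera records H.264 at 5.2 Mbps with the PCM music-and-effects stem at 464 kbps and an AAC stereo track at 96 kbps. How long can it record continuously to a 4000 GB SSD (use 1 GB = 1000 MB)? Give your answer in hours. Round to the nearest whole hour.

1543 hours

Audio total: 464 + 96 = 560 kbps = 0.560 Mbps.
Total bitrate: 5.2 + 0.560 = 5.760 Mbps.
Capacity: 4000 GB = 32,000,000 Mb.
Recording time: 32,000,000 / 5.760 = 5,555,556 s ≈ 1,543 hours.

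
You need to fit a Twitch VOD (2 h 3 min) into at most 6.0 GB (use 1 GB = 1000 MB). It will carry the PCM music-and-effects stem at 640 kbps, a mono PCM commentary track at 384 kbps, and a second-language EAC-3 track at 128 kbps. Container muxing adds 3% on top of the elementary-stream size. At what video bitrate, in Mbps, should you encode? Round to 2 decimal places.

Budget: 6.0 GB = 48000.0 Mb.
Stream payload after overhead: 48000.0 / 1.03 = 46601.9 Mb.
2 h 3 min = 123 min = 7380 s
Total bitrate budget: 46601.9 Mb / 7380 s = 6.315 Mbps.
Audio total: 640 + 384 + 128 = 1152 kbps = 1.152 Mbps.
Video: 6.315 − 1.152 = 5.163 Mbps.

5.16 Mbps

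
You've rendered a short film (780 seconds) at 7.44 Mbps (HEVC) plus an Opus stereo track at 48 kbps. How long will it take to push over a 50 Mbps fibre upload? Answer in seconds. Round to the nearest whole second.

117 seconds

Audio: 48 kbps = 0.048 Mbps.
Total bitrate: 7.488 Mbps.
File: 7.488 Mbps × 780 s = 5840.6 Mb.
At 50 Mbps: 5840.6 / 50 = 116.8 s ≈ 117 seconds.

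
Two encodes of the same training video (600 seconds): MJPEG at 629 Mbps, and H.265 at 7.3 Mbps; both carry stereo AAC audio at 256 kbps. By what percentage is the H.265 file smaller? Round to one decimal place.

Audio: 256 kbps = 0.256 Mbps.
MJPEG: 629.256 Mbps × 600 s = 377553.6 Mb = 47.194 GB.
H.265: 7.556 Mbps × 600 s = 4533.6 Mb = 0.567 GB.
Reduction: (1 − 0.567/47.194) × 100 = 98.80%.

98.8%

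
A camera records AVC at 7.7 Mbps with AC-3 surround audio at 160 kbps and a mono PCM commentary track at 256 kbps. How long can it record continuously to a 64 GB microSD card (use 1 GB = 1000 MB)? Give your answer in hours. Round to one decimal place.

17.5 hours

Audio total: 160 + 256 = 416 kbps = 0.416 Mbps.
Total bitrate: 7.7 + 0.416 = 8.116 Mbps.
Capacity: 64 GB = 512,000 Mb.
Recording time: 512,000 / 8.116 = 63,085 s ≈ 17.5 hours.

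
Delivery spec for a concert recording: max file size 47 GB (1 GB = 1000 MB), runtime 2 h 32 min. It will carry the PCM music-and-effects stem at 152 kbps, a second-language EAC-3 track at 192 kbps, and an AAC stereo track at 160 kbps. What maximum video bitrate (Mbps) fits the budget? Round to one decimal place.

40.7 Mbps

Budget: 47 GB = 376000.0 Mb.
2 h 32 min = 152 min = 9120 s
Total bitrate budget: 376000.0 Mb / 9120 s = 41.228 Mbps.
Audio total: 152 + 192 + 160 = 504 kbps = 0.504 Mbps.
Video: 41.228 − 0.504 = 40.724 Mbps.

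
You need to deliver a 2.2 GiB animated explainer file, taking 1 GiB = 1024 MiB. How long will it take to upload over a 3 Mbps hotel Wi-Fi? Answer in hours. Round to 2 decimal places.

File: 2.2 GiB = 18897.9 Mb.
At 3 Mbps: 18897.9 / 3 = 6299.3 s ≈ 1.75 hours.

1.75 hours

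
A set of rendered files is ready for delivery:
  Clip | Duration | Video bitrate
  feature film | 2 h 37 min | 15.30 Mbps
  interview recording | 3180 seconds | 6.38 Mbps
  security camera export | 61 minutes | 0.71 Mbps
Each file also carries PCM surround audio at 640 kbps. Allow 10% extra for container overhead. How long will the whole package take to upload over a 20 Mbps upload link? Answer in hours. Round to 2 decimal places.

Audio: 640 kbps = 0.640 Mbps.
feature film: 15.940 Mbps × 9420 s × 1.10 = 165170.3 Mb
interview recording: 7.020 Mbps × 3180 s × 1.10 = 24556.0 Mb
security camera export: 1.350 Mbps × 3660 s × 1.10 = 5435.1 Mb
Total: 195161.3 Mb = 24395.2 MB.
At 20 Mbps: 195161.3 / 20 = 9758 s ≈ 2.71 hours.

2.71 hours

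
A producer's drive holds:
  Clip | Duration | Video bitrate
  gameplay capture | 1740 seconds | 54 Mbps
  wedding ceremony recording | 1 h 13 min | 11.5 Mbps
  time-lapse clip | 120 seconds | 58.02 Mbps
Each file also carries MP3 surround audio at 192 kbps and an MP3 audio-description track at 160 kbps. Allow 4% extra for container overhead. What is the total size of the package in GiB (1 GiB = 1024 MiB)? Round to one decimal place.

18.6 GiB

Audio total: 192 + 160 = 352 kbps = 0.352 Mbps.
gameplay capture: 54.352 Mbps × 1740 s × 1.04 = 98355.4 Mb
wedding ceremony recording: 11.852 Mbps × 4380 s × 1.04 = 53988.2 Mb
time-lapse clip: 58.372 Mbps × 120 s × 1.04 = 7284.8 Mb
Total: 159628.4 Mb = 19953.6 MB.
= 18.58 GiB.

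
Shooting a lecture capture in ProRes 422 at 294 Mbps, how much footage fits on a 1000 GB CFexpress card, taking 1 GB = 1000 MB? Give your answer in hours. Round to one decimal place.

7.6 hours

Capacity: 1000 GB = 8,000,000 Mb.
Recording time: 8,000,000 / 294.000 = 27,211 s ≈ 7.56 hours.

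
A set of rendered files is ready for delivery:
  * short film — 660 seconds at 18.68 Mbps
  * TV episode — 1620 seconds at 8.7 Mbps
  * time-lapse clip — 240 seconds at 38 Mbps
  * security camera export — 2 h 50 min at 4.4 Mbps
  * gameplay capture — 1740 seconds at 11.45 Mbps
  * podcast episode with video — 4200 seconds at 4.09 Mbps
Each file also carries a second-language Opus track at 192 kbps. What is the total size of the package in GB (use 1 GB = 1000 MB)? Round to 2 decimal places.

15.14 GB

Audio: 192 kbps = 0.192 Mbps.
short film: 18.872 Mbps × 660 s = 12455.5 Mb
TV episode: 8.892 Mbps × 1620 s = 14405.0 Mb
time-lapse clip: 38.192 Mbps × 240 s = 9166.1 Mb
security camera export: 4.592 Mbps × 10200 s = 46838.4 Mb
gameplay capture: 11.642 Mbps × 1740 s = 20257.1 Mb
podcast episode with video: 4.282 Mbps × 4200 s = 17984.4 Mb
Total: 121106.5 Mb = 15138.3 MB.
= 15.14 GB.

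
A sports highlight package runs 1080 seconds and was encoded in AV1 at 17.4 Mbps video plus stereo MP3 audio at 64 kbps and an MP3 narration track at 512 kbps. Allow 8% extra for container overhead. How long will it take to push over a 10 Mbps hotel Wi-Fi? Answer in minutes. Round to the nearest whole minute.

35 minutes

Audio total: 64 + 512 = 576 kbps = 0.576 Mbps.
Total bitrate: 17.976 Mbps.
File: 17.976 Mbps × 1080 s = 19414.1 Mb.
With 8% container overhead: ×1.08. → 20967.2 Mb.
At 10 Mbps: 20967.2 / 10 = 2096.7 s ≈ 34.9 minutes.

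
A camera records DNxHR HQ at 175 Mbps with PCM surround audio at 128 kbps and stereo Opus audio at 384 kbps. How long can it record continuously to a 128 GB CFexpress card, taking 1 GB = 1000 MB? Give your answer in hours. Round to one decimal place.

Audio total: 128 + 384 = 512 kbps = 0.512 Mbps.
Total bitrate: 175 + 0.512 = 175.512 Mbps.
Capacity: 128 GB = 1,024,000 Mb.
Recording time: 1,024,000 / 175.512 = 5,834 s ≈ 1.62 hours.

1.6 hours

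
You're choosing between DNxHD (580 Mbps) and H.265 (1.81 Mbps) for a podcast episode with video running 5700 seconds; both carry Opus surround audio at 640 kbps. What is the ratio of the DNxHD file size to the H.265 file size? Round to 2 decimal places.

237.00

Audio: 640 kbps = 0.640 Mbps.
DNxHD: 580.640 Mbps × 5700 s = 3309648.0 Mb = 385.294 GiB.
H.265: 2.450 Mbps × 5700 s = 13965.0 Mb = 1.626 GiB.
Ratio: 385.294 / 1.626 = 236.996.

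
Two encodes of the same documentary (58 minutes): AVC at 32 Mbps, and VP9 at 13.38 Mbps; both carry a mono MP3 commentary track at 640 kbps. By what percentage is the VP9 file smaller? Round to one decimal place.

57.0%

58 min = 3480 s
Audio: 640 kbps = 0.640 Mbps.
AVC: 32.640 Mbps × 3480 s = 113587.2 Mb = 13.223 GiB.
VP9: 14.020 Mbps × 3480 s = 48789.6 Mb = 5.680 GiB.
Reduction: (1 − 5.680/13.223) × 100 = 57.05%.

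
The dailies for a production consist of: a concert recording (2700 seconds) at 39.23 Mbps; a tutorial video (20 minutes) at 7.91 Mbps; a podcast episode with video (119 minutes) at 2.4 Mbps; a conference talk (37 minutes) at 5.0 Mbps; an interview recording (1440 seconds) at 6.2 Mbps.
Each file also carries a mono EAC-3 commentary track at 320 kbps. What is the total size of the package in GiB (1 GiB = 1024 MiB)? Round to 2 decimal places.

18.31 GiB

Audio: 320 kbps = 0.320 Mbps.
concert recording: 39.550 Mbps × 2700 s = 106785.0 Mb
tutorial video: 8.230 Mbps × 1200 s = 9876.0 Mb
podcast episode with video: 2.720 Mbps × 7140 s = 19420.8 Mb
conference talk: 5.320 Mbps × 2220 s = 11810.4 Mb
interview recording: 6.520 Mbps × 1440 s = 9388.8 Mb
Total: 157281.0 Mb = 19660.1 MB.
= 18.31 GiB.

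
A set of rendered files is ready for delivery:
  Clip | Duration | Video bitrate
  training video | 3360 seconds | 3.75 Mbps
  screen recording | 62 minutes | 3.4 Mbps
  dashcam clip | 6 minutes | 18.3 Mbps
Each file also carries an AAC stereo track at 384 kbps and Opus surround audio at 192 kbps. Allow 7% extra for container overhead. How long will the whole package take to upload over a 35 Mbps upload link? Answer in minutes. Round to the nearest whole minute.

18 minutes

Audio total: 384 + 192 = 576 kbps = 0.576 Mbps.
training video: 4.326 Mbps × 3360 s × 1.07 = 15552.8 Mb
screen recording: 3.976 Mbps × 3720 s × 1.07 = 15826.1 Mb
dashcam clip: 18.876 Mbps × 360 s × 1.07 = 7271.0 Mb
Total: 38649.9 Mb = 4831.2 MB.
At 35 Mbps: 38649.9 / 35 = 1104 s ≈ 18.4 minutes.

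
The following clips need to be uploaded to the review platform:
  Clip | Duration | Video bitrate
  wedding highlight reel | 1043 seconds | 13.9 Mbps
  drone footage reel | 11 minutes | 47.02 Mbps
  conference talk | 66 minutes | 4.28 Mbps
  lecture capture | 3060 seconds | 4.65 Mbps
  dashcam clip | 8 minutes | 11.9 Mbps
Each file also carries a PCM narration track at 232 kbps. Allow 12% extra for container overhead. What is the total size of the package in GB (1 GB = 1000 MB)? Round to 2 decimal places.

Audio: 232 kbps = 0.232 Mbps.
wedding highlight reel: 14.132 Mbps × 1043 s × 1.12 = 16508.4 Mb
drone footage reel: 47.252 Mbps × 660 s × 1.12 = 34928.7 Mb
conference talk: 4.512 Mbps × 3960 s × 1.12 = 20011.6 Mb
lecture capture: 4.882 Mbps × 3060 s × 1.12 = 16731.6 Mb
dashcam clip: 12.132 Mbps × 480 s × 1.12 = 6522.2 Mb
Total: 94702.5 Mb = 11837.8 MB.
= 11.84 GB.

11.84 GB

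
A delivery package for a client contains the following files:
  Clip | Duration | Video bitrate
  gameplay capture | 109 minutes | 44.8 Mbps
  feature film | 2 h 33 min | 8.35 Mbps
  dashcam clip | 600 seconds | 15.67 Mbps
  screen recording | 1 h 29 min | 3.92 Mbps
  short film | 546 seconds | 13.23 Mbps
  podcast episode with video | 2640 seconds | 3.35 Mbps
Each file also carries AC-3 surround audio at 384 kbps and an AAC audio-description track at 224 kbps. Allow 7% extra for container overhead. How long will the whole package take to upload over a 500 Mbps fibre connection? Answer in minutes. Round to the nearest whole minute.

Audio total: 384 + 224 = 608 kbps = 0.608 Mbps.
gameplay capture: 45.408 Mbps × 6540 s × 1.07 = 317756.1 Mb
feature film: 8.958 Mbps × 9180 s × 1.07 = 87990.9 Mb
dashcam clip: 16.278 Mbps × 600 s × 1.07 = 10450.5 Mb
screen recording: 4.528 Mbps × 5340 s × 1.07 = 25872.1 Mb
short film: 13.838 Mbps × 546 s × 1.07 = 8084.4 Mb
podcast episode with video: 3.958 Mbps × 2640 s × 1.07 = 11180.6 Mb
Total: 461334.5 Mb = 57666.8 MB.
At 500 Mbps: 461334.5 / 500 = 923 s ≈ 15.4 minutes.

15 minutes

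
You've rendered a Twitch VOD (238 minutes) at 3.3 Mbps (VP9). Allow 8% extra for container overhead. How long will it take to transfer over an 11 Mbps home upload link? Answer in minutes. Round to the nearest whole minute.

77 minutes

238 min = 14280 s
File: 3.300 Mbps × 14280 s = 47124.0 Mb.
With 8% container overhead: ×1.08. → 50893.9 Mb.
At 11 Mbps: 50893.9 / 11 = 4626.7 s ≈ 77.1 minutes.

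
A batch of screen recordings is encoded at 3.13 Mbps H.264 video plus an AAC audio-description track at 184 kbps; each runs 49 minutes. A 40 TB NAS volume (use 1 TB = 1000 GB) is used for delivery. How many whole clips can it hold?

49 min = 2940 s
Audio: 184 kbps = 0.184 Mbps.
Total bitrate: 3.314 Mbps.
Per item: 3.314 Mbps × 2940 s = 9,743 Mb = 1,218 MB.
Capacity: 40 TB = 320,000,000 Mb; 32843.55 items → 32843 complete.

32843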